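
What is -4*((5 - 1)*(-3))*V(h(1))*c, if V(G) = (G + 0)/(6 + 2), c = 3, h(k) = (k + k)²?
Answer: 72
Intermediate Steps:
h(k) = 4*k² (h(k) = (2*k)² = 4*k²)
V(G) = G/8
-4*((5 - 1)*(-3))*V(h(1))*c = -4*((5 - 1)*(-3))*((4*1²)/8)*3 = -4*(4*(-3))*((4*1)/8)*3 = -4*(-3*4/2)*3 = -4*(-12*½)*3 = -(-24)*3 = -4*(-18) = 72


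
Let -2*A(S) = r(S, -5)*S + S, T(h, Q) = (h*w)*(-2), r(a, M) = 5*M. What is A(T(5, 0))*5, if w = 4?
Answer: -2400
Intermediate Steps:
T(h, Q) = -8*h (T(h, Q) = (h*4)*(-2) = (4*h)*(-2) = -8*h)
A(S) = 12*S (A(S) = -((5*(-5))*S + S)/2 = -(-25*S + S)/2 = -(-12)*S = 12*S)
A(T(5, 0))*5 = (12*(-8*5))*5 = (12*(-40))*5 = -480*5 = -2400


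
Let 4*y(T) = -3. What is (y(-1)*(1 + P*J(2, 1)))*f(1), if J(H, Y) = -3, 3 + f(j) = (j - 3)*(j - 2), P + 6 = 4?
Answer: 21/4 ≈ 5.2500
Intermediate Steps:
y(T) = -¾ (y(T) = (¼)*(-3) = -¾)
P = -2 (P = -6 + 4 = -2)
f(j) = -3 + (-3 + j)*(-2 + j) (f(j) = -3 + (j - 3)*(j - 2) = -3 + (-3 + j)*(-2 + j))
(y(-1)*(1 + P*J(2, 1)))*f(1) = (-3*(1 - 2*(-3))/4)*(3 + 1² - 5*1) = (-3*(1 + 6)/4)*(3 + 1 - 5) = -¾*7*(-1) = -21/4*(-1) = 21/4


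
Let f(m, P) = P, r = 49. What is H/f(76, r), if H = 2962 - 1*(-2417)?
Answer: 5379/49 ≈ 109.78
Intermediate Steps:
H = 5379 (H = 2962 + 2417 = 5379)
H/f(76, r) = 5379/49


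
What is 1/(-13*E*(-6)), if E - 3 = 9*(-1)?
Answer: -1/468 ≈ -0.0021368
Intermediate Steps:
E = -6 (E = 3 + 9*(-1) = 3 - 9 = -6)
1/(-13*E*(-6)) = 1/(-13*(-6)*(-6)) = 1/(78*(-6)) = 1/(-468) = -1/468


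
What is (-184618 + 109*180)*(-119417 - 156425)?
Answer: 45513378316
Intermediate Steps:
(-184618 + 109*180)*(-119417 - 156425) = (-184618 + 19620)*(-275842) = -164998*(-275842) = 45513378316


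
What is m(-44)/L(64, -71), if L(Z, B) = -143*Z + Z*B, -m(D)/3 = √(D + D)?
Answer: 3*I*√22/6848 ≈ 0.0020548*I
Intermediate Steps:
m(D) = -3*√2*√D (m(D) = -3*√(D + D) = -3*√2*√D)
L(Z, B) = -143*Z + B*Z
m(-44)/L(64, -71) = (-3*√2*√(-44))/((64*(-143 - 71))) = (-3*√2*2*I*√11)/((64*(-214))) = -6*I*√22/(-13696) = -6*I*√22*(-1/13696) = 3*I*√22/6848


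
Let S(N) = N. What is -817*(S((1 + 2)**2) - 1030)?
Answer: 834157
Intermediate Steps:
-817*(S((1 + 2)**2) - 1030) = -817*((1 + 2)**2 - 1030) = -817*(3**2 - 1030) = -817*(9 - 1030) = -817*(-1021) = 834157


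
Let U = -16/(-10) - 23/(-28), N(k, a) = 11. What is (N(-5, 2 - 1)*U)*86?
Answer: 160347/70 ≈ 2290.7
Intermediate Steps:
U = 339/140 (U = -16*(-⅒) - 23*(-1/28) = 8/5 + 23/28 = 339/140 ≈ 2.4214)
(N(-5, 2 - 1)*U)*86 = (11*(339/140))*86 = (3729/140)*86 = 160347/70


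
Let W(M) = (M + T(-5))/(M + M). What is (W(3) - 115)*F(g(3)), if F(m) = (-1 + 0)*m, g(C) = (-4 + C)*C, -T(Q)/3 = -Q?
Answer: -351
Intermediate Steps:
T(Q) = 3*Q (T(Q) = -(-3)*Q = 3*Q)
g(C) = C*(-4 + C)
F(m) = -m
W(M) = (-15 + M)/(2*M) (W(M) = (M + 3*(-5))/(M + M) = (M - 15)/((2*M)) = (-15 + M)*(1/(2*M)) = (-15 + M)/(2*M))
(W(3) - 115)*F(g(3)) = ((1/2)*(-15 + 3)/3 - 115)*(-3*(-4 + 3)) = ((1/2)*(1/3)*(-12) - 115)*(-3*(-1)) = (-2 - 115)*(-1*(-3)) = -117*3 = -351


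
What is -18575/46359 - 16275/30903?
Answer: -442838650/477544059 ≈ -0.92733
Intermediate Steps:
-18575/46359 - 16275/30903 = -18575*1/46359 - 16275*1/30903 = -18575/46359 - 5425/10301 = -442838650/477544059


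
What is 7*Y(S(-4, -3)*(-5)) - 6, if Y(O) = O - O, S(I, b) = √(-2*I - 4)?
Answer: -6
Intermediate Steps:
S(I, b) = √(-4 - 2*I)
Y(O) = 0
7*Y(S(-4, -3)*(-5)) - 6 = 7*0 - 6 = 0 - 6 = -6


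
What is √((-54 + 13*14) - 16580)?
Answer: 6*I*√457 ≈ 128.27*I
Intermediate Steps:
√((-54 + 13*14) - 16580) = √((-54 + 182) - 16580) = √(128 - 16580) = √(-16452) = 6*I*√457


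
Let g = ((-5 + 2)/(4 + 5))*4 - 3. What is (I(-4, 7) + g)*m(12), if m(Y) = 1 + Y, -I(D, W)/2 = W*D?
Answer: 2015/3 ≈ 671.67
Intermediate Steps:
I(D, W) = -2*D*W (I(D, W) = -2*W*D = -2*D*W)
g = -13/3 (g = -3/9*4 - 3 = -3*⅑*4 - 3 = -⅓*4 - 3 = -4/3 - 3 = -13/3 ≈ -4.3333)
(I(-4, 7) + g)*m(12) = (-2*(-4)*7 - 13/3)*(1 + 12) = (56 - 13/3)*13 = (155/3)*13 = 2015/3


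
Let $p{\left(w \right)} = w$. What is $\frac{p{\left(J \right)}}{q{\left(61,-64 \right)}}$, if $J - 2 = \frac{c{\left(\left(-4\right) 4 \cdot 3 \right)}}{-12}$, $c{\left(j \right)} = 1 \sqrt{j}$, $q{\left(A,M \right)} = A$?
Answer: $\frac{2}{61} - \frac{i \sqrt{3}}{183} \approx 0.032787 - 0.0094648 i$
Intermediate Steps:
$c{\left(j \right)} = \sqrt{j}$
$J = 2 - \frac{i \sqrt{3}}{3}$ ($J = 2 + \frac{\sqrt{\left(-4\right) 4 \cdot 3}}{-12} = 2 + \sqrt{\left(-16\right) 3} \left(- \frac{1}{12}\right) = 2 + \sqrt{-48} \left(- \frac{1}{12}\right) = 2 + 4 i \sqrt{3} \left(- \frac{1}{12}\right) = 2 - \frac{i \sqrt{3}}{3} \approx 2.0 - 0.57735 i$)
$\frac{p{\left(J \right)}}{q{\left(61,-64 \right)}} = \frac{2 - \frac{i \sqrt{3}}{3}}{61} = \left(2 - \frac{i \sqrt{3}}{3}\right) \frac{1}{61} = \frac{2}{61} - \frac{i \sqrt{3}}{183}$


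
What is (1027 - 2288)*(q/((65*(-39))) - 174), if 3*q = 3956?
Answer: 128740922/585 ≈ 2.2007e+5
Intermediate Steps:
q = 3956/3 (q = (1/3)*3956 = 3956/3 ≈ 1318.7)
(1027 - 2288)*(q/((65*(-39))) - 174) = (1027 - 2288)*(3956/(3*((65*(-39)))) - 174) = -1261*((3956/3)/(-2535) - 174) = -1261*((3956/3)*(-1/2535) - 174) = -1261*(-3956/7605 - 174) = -1261*(-1327226/7605) = 128740922/585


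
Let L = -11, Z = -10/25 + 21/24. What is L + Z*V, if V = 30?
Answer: 13/4 ≈ 3.2500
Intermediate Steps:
Z = 19/40 (Z = -10*1/25 + 21*(1/24) = -2/5 + 7/8 = 19/40 ≈ 0.47500)
L + Z*V = -11 + (19/40)*30 = -11 + 57/4 = 13/4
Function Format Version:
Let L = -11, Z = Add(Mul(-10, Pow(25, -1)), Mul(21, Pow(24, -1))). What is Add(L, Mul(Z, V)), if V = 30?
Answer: Rational(13, 4) ≈ 3.2500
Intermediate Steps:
Z = Rational(19, 40) (Z = Add(Mul(-10, Rational(1, 25)), Mul(21, Rational(1, 24))) = Add(Rational(-2, 5), Rational(7, 8)) = Rational(19, 40) ≈ 0.47500)
Add(L, Mul(Z, V)) = Add(-11, Mul(Rational(19, 40), 30)) = Add(-11, Rational(57, 4)) = Rational(13, 4)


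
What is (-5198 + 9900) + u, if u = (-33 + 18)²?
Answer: 4927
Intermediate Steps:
u = 225 (u = (-15)² = 225)
(-5198 + 9900) + u = (-5198 + 9900) + 225 = 4702 + 225 = 4927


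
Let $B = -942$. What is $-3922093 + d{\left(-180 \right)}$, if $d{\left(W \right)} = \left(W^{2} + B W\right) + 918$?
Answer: $-3719215$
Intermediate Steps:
$d{\left(W \right)} = 918 + W^{2} - 942 W$ ($d{\left(W \right)} = \left(W^{2} - 942 W\right) + 918 = 918 + W^{2} - 942 W$)
$-3922093 + d{\left(-180 \right)} = -3922093 + \left(918 + \left(-180\right)^{2} - -169560\right) = -3922093 + \left(918 + 32400 + 169560\right) = -3922093 + 202878 = -3719215$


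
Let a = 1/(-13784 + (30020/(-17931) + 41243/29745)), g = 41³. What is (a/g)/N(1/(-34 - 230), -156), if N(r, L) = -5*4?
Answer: 35557173/675605408690876516 ≈ 5.2630e-11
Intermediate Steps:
g = 68921
a = -177785865/2450651502049 (a = 1/(-13784 + (30020*(-1/17931) + 41243*(1/29745))) = 1/(-13784 + (-30020/17931 + 41243/29745)) = 1/(-13784 - 51138889/177785865) = 1/(-2450651502049/177785865) = -177785865/2450651502049 ≈ -7.2546e-5)
N(r, L) = -20
(a/g)/N(1/(-34 - 230), -156) = -177785865/2450651502049/68921/(-20) = -177785865/2450651502049*1/68921*(-1/20) = -177785865/168901352172719129*(-1/20) = 35557173/675605408690876516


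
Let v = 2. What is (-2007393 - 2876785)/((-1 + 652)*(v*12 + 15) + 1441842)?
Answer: -4884178/1467231 ≈ -3.3288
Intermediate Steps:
(-2007393 - 2876785)/((-1 + 652)*(v*12 + 15) + 1441842) = (-2007393 - 2876785)/((-1 + 652)*(2*12 + 15) + 1441842) = -4884178/(651*(24 + 15) + 1441842) = -4884178/(651*39 + 1441842) = -4884178/(25389 + 1441842) = -4884178/1467231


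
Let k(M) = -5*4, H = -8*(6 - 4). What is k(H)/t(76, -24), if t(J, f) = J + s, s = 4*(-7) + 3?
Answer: -20/51 ≈ -0.39216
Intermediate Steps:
s = -25 (s = -28 + 3 = -25)
t(J, f) = -25 + J (t(J, f) = J - 25 = -25 + J)
H = -16 (H = -8*2 = -16)
k(M) = -20
k(H)/t(76, -24) = -20/(-25 + 76) = -20/51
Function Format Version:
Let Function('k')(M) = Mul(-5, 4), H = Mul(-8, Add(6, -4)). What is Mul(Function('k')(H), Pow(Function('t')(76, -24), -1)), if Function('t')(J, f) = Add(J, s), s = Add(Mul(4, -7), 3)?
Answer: Rational(-20, 51) ≈ -0.39216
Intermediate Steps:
s = -25 (s = Add(-28, 3) = -25)
Function('t')(J, f) = Add(-25, J) (Function('t')(J, f) = Add(J, -25) = Add(-25, J))
H = -16 (H = Mul(-8, 2) = -16)
Function('k')(M) = -20
Mul(Function('k')(H), Pow(Function('t')(76, -24), -1)) = Mul(-20, Pow(Add(-25, 76), -1)) = Mul(-20, Pow(51, -1)) = Mul(-20, Rational(1, 51)) = Rational(-20, 51)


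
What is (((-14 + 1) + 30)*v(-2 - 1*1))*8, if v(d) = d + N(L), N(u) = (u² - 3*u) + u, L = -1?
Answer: 0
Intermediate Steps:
N(u) = u² - 2*u
v(d) = 3 + d (v(d) = d - (-2 - 1) = d - 1*(-3) = d + 3 = 3 + d)
(((-14 + 1) + 30)*v(-2 - 1*1))*8 = (((-14 + 1) + 30)*(3 + (-2 - 1*1)))*8 = ((-13 + 30)*(3 + (-2 - 1)))*8 = (17*(3 - 3))*8 = (17*0)*8 = 0*8 = 0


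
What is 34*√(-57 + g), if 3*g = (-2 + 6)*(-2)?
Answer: 34*I*√537/3 ≈ 262.63*I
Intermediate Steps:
g = -8/3 (g = ((-2 + 6)*(-2))/3 = (4*(-2))/3 = (⅓)*(-8) = -8/3 ≈ -2.6667)
34*√(-57 + g) = 34*√(-57 - 8/3) = 34*√(-179/3) = 34*(I*√537/3) = 34*I*√537/3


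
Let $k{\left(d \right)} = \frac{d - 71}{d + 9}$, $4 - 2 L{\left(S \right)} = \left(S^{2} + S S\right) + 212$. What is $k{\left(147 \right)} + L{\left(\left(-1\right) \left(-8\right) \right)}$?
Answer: $- \frac{6533}{39} \approx -167.51$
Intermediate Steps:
$L{\left(S \right)} = -104 - S^{2}$ ($L{\left(S \right)} = 2 - \frac{\left(S^{2} + S S\right) + 212}{2} = 2 - \frac{\left(S^{2} + S^{2}\right) + 212}{2} = 2 - \frac{2 S^{2} + 212}{2} = 2 - \frac{212 + 2 S^{2}}{2} = 2 - \left(106 + S^{2}\right) = -104 - S^{2}$)
$k{\left(d \right)} = \frac{-71 + d}{9 + d}$
$k{\left(147 \right)} + L{\left(\left(-1\right) \left(-8\right) \right)} = \frac{-71 + 147}{9 + 147} - \left(104 + \left(\left(-1\right) \left(-8\right)\right)^{2}\right) = \frac{1}{156} \cdot 76 - 168 = \frac{19}{39} - 168 = - \frac{6533}{39}$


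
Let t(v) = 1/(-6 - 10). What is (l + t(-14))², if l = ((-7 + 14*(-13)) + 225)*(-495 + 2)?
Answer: 80638392961/256 ≈ 3.1499e+8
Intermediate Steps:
t(v) = -1/16 (t(v) = 1/(-16) = -1/16)
l = -17748 (l = ((-7 - 182) + 225)*(-493) = (-189 + 225)*(-493) = 36*(-493) = -17748)
(l + t(-14))² = (-17748 - 1/16)² = (-283969/16)² = 80638392961/256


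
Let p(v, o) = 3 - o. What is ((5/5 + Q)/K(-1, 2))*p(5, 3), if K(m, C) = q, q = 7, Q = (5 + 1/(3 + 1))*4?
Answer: 0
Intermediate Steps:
Q = 21 (Q = (5 + 1/4)*4 = (21/4)*4 = 21)
K(m, C) = 7
((5/5 + Q)/K(-1, 2))*p(5, 3) = ((5/5 + 21)/7)*(3 - 1*3) = (((1/5)*5 + 21)*(1/7))*(3 - 3) = ((1 + 21)*(1/7))*0 = (22*(1/7))*0 = (22/7)*0 = 0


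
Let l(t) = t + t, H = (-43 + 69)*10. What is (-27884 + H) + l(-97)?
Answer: -27818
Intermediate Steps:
H = 260 (H = 26*10 = 260)
l(t) = 2*t
(-27884 + H) + l(-97) = (-27884 + 260) + 2*(-97) = -27624 - 194 = -27818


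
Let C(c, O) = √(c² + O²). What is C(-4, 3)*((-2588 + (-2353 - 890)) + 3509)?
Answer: -11610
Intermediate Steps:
C(c, O) = √(O² + c²)
C(-4, 3)*((-2588 + (-2353 - 890)) + 3509) = √(3² + (-4)²)*((-2588 + (-2353 - 890)) + 3509) = √(9 + 16)*((-2588 - 3243) + 3509) = √25*(-5831 + 3509) = 5*(-2322) = -11610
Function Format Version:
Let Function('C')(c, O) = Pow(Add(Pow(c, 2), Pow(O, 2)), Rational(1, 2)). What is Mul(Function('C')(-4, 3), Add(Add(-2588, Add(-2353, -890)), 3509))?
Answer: -11610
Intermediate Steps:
Function('C')(c, O) = Pow(Add(Pow(O, 2), Pow(c, 2)), Rational(1, 2))
Mul(Function('C')(-4, 3), Add(Add(-2588, Add(-2353, -890)), 3509)) = Mul(Pow(Add(Pow(3, 2), Pow(-4, 2)), Rational(1, 2)), Add(Add(-2588, Add(-2353, -890)), 3509)) = Mul(Pow(Add(9, 16), Rational(1, 2)), Add(Add(-2588, -3243), 3509)) = Mul(Pow(25, Rational(1, 2)), Add(-5831, 3509)) = Mul(5, -2322) = -11610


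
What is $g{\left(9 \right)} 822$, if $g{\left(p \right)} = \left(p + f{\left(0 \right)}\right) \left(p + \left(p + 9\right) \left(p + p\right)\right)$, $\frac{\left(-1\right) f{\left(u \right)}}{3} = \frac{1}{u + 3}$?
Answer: $2189808$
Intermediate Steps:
$f{\left(u \right)} = - \frac{3}{3 + u}$ ($f{\left(u \right)} = - \frac{3}{u + 3} = - \frac{3}{3 + u}$)
$g{\left(p \right)} = \left(-1 + p\right) \left(p + 2 p \left(9 + p\right)\right)$ ($g{\left(p \right)} = \left(p - \frac{3}{3 + 0}\right) \left(p + \left(p + 9\right) \left(p + p\right)\right) = \left(p - \frac{3}{3}\right) \left(p + \left(9 + p\right) 2 p\right) = \left(p - 1\right) \left(p + 2 p \left(9 + p\right)\right) = \left(-1 + p\right) \left(p + 2 p \left(9 + p\right)\right)$)
$g{\left(9 \right)} 822 = 9 \left(-19 + 2 \cdot 9^{2} + 17 \cdot 9\right) 822 = 9 \left(-19 + 2 \cdot 81 + 153\right) 822 = 9 \left(-19 + 162 + 153\right) 822 = 9 \cdot 296 \cdot 822 = 2664 \cdot 822 = 2189808$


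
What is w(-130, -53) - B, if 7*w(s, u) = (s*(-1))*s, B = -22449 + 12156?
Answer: 55151/7 ≈ 7878.7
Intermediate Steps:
B = -10293
w(s, u) = -s²/7 (w(s, u) = ((s*(-1))*s)/7 = ((-s)*s)/7 = (-s²)/7 = -s²/7)
w(-130, -53) - B = -⅐*(-130)² - 1*(-10293) = -⅐*16900 + 10293 = -16900/7 + 10293 = 55151/7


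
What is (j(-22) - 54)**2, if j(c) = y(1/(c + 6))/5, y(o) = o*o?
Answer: 4777436161/1638400 ≈ 2915.9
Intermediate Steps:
y(o) = o**2
j(c) = 1/(5*(6 + c)**2) (j(c) = (1/(c + 6))**2/5 = (1/(6 + c))**2*(1/5) = (1/5)/(6 + c)**2 = 1/(5*(6 + c)**2))
(j(-22) - 54)**2 = (1/(5*(6 - 22)**2) - 54)**2 = ((1/5)/(-16)**2 - 54)**2 = ((1/5)*(1/256) - 54)**2 = (1/1280 - 54)**2 = (-69119/1280)**2 = 4777436161/1638400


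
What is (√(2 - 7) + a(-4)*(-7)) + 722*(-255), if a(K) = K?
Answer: -184082 + I*√5 ≈ -1.8408e+5 + 2.2361*I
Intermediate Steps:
(√(2 - 7) + a(-4)*(-7)) + 722*(-255) = (√(2 - 7) - 4*(-7)) + 722*(-255) = (√(-5) + 28) - 184110 = (I*√5 + 28) - 184110 = (28 + I*√5) - 184110 = -184082 + I*√5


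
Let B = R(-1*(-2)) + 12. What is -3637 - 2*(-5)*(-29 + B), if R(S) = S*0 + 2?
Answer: -3787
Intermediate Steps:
R(S) = 2 (R(S) = 0 + 2 = 2)
B = 14 (B = 2 + 12 = 14)
-3637 - 2*(-5)*(-29 + B) = -3637 - 2*(-5)*(-29 + 14) = -3637 - (-10)*(-15) = -3637 - 1*150 = -3637 - 150 = -3787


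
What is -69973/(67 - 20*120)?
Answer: 69973/2333 ≈ 29.993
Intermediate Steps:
-69973/(67 - 20*120) = -69973/(67 - 2400) = -69973/(-2333) = -69973*(-1/2333) = 69973/2333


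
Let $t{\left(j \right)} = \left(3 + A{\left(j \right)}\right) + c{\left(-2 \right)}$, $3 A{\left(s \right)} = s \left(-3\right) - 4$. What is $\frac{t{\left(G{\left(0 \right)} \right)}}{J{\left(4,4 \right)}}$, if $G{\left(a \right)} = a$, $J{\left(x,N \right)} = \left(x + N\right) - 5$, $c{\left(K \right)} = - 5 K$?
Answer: $\frac{35}{9} \approx 3.8889$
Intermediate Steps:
$J{\left(x,N \right)} = -5 + N + x$ ($J{\left(x,N \right)} = \left(N + x\right) - 5 = -5 + N + x$)
$A{\left(s \right)} = - \frac{4}{3} - s$ ($A{\left(s \right)} = \frac{s \left(-3\right) - 4}{3} = \frac{- 3 s - 4}{3} = \frac{-4 - 3 s}{3} = - \frac{4}{3} - s$)
$t{\left(j \right)} = \frac{35}{3} - j$ ($t{\left(j \right)} = \left(3 - \left(\frac{4}{3} + j\right)\right) - -10 = \left(\frac{5}{3} - j\right) + 10 = \frac{35}{3} - j$)
$\frac{t{\left(G{\left(0 \right)} \right)}}{J{\left(4,4 \right)}} = \frac{\frac{35}{3} - 0}{-5 + 4 + 4} = \frac{\frac{35}{3} + 0}{3} = \frac{35}{3} \cdot \frac{1}{3} = \frac{35}{9}$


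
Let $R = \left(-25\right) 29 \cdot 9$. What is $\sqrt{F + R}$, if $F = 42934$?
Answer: $\sqrt{36409} \approx 190.81$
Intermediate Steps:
$R = -6525$ ($R = \left(-725\right) 9 = -6525$)
$\sqrt{F + R} = \sqrt{42934 - 6525} = \sqrt{36409}$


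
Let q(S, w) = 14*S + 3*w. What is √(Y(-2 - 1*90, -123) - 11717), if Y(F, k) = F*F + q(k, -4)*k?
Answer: √210029 ≈ 458.29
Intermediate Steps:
q(S, w) = 3*w + 14*S
Y(F, k) = F² + k*(-12 + 14*k) (Y(F, k) = F*F + (3*(-4) + 14*k)*k = F² + (-12 + 14*k)*k = F² + k*(-12 + 14*k))
√(Y(-2 - 1*90, -123) - 11717) = √(((-2 - 1*90)² + 2*(-123)*(-6 + 7*(-123))) - 11717) = √(((-2 - 90)² + 2*(-123)*(-6 - 861)) - 11717) = √(((-92)² + 2*(-123)*(-867)) - 11717) = √((8464 + 213282) - 11717) = √(221746 - 11717) = √210029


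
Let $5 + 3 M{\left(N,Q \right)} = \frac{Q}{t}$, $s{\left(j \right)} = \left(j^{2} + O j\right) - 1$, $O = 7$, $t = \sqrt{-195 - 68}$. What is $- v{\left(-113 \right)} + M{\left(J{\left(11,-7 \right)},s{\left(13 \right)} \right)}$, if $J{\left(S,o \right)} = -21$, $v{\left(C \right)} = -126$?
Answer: $\frac{373}{3} - \frac{259 i \sqrt{263}}{789} \approx 124.33 - 5.3235 i$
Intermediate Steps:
$t = i \sqrt{263}$ ($t = \sqrt{-263} = i \sqrt{263} \approx 16.217 i$)
$s{\left(j \right)} = -1 + j^{2} + 7 j$ ($s{\left(j \right)} = \left(j^{2} + 7 j\right) - 1 = -1 + j^{2} + 7 j$)
$M{\left(N,Q \right)} = - \frac{5}{3} - \frac{i Q \sqrt{263}}{789}$ ($M{\left(N,Q \right)} = - \frac{5}{3} + \frac{Q \frac{1}{i \sqrt{263}}}{3} = - \frac{5}{3} + \frac{Q \left(- \frac{i \sqrt{263}}{263}\right)}{3} = - \frac{5}{3} + \frac{\left(- \frac{1}{263}\right) i Q \sqrt{263}}{3} = - \frac{5}{3} - \frac{i Q \sqrt{263}}{789}$)
$- v{\left(-113 \right)} + M{\left(J{\left(11,-7 \right)},s{\left(13 \right)} \right)} = \left(-1\right) \left(-126\right) - \left(\frac{5}{3} + \frac{i \left(-1 + 13^{2} + 7 \cdot 13\right) \sqrt{263}}{789}\right) = 126 - \left(\frac{5}{3} + \frac{i \left(-1 + 169 + 91\right) \sqrt{263}}{789}\right) = 126 - \left(\frac{5}{3} + \frac{1}{789} i 259 \sqrt{263}\right) = 126 - \left(\frac{5}{3} + \frac{259 i \sqrt{263}}{789}\right) = \frac{373}{3} - \frac{259 i \sqrt{263}}{789}$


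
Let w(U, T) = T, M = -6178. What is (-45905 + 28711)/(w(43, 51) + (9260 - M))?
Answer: -17194/15489 ≈ -1.1101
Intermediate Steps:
(-45905 + 28711)/(w(43, 51) + (9260 - M)) = (-45905 + 28711)/(51 + (9260 - 1*(-6178))) = -17194/(51 + (9260 + 6178)) = -17194/(51 + 15438) = -17194/15489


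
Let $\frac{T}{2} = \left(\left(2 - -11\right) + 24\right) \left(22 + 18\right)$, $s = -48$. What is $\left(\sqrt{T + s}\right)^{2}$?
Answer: $2912$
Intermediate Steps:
$T = 2960$ ($T = 2 \left(\left(2 - -11\right) + 24\right) \left(22 + 18\right) = 2 \left(\left(2 + 11\right) + 24\right) 40 = 2 \left(13 + 24\right) 40 = 2 \cdot 37 \cdot 40 = 2 \cdot 1480 = 2960$)
$\left(\sqrt{T + s}\right)^{2} = \left(\sqrt{2960 - 48}\right)^{2} = \left(\sqrt{2912}\right)^{2} = \left(4 \sqrt{182}\right)^{2} = 2912$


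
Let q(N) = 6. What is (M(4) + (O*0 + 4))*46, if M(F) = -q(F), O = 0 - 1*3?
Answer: -92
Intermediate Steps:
O = -3 (O = 0 - 3 = -3)
M(F) = -6 (M(F) = -1*6 = -6)
(M(4) + (O*0 + 4))*46 = (-6 + (-3*0 + 4))*46 = (-6 + (0 + 4))*46 = (-6 + 4)*46 = -2*46 = -92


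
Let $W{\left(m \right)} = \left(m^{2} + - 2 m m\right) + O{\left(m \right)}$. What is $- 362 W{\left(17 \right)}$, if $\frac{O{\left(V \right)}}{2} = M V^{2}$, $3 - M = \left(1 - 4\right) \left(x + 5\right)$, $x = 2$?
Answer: $-4917046$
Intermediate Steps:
$M = 24$ ($M = 3 - \left(1 - 4\right) \left(2 + 5\right) = 3 - \left(-3\right) 7 = 3 - -21 = 3 + 21 = 24$)
$O{\left(V \right)} = 48 V^{2}$ ($O{\left(V \right)} = 2 \cdot 24 V^{2} = 48 V^{2}$)
$W{\left(m \right)} = 47 m^{2}$ ($W{\left(m \right)} = \left(m^{2} + - 2 m m\right) + 48 m^{2} = \left(m^{2} - 2 m^{2}\right) + 48 m^{2} = - m^{2} + 48 m^{2} = 47 m^{2}$)
$- 362 W{\left(17 \right)} = - 362 \cdot 47 \cdot 17^{2} = - 362 \cdot 47 \cdot 289 = \left(-362\right) 13583 = -4917046$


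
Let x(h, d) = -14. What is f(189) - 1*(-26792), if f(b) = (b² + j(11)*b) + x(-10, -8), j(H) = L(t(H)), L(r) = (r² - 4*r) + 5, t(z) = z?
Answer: 77997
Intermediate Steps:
L(r) = 5 + r² - 4*r
j(H) = 5 + H² - 4*H
f(b) = -14 + b² + 82*b (f(b) = (b² + (5 + 11² - 4*11)*b) - 14 = (b² + (5 + 121 - 44)*b) - 14 = (b² + 82*b) - 14 = -14 + b² + 82*b)
f(189) - 1*(-26792) = (-14 + 189² + 82*189) - 1*(-26792) = (-14 + 35721 + 15498) + 26792 = 51205 + 26792 = 77997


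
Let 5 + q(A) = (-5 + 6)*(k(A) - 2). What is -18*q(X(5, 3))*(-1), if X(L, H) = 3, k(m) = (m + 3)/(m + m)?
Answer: -108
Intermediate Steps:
k(m) = (3 + m)/(2*m) (k(m) = (3 + m)/((2*m)) = (3 + m)*(1/(2*m)) = (3 + m)/(2*m))
q(A) = -7 + (3 + A)/(2*A) (q(A) = -5 + (-5 + 6)*((3 + A)/(2*A) - 2) = -5 + 1*(-2 + (3 + A)/(2*A)) = -5 + (-2 + (3 + A)/(2*A)) = -7 + (3 + A)/(2*A))
-18*q(X(5, 3))*(-1) = -18*((½)*(3 - 13*3)/3)*(-1) = -18*((½)*(⅓)*(3 - 39))*(-1) = -18*((½)*(⅓)*(-36))*(-1) = -18*(-6)*(-1) = -(-108)*(-1) = -1*108 = -108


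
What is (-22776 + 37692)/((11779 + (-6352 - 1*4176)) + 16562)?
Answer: 14916/17813 ≈ 0.83737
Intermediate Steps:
(-22776 + 37692)/((11779 + (-6352 - 1*4176)) + 16562) = 14916/((11779 + (-6352 - 4176)) + 16562) = 14916/((11779 - 10528) + 16562) = 14916/(1251 + 16562) = 14916/17813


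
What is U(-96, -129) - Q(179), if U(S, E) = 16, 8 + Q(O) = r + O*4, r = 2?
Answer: -694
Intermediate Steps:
Q(O) = -6 + 4*O (Q(O) = -8 + (2 + O*4) = -8 + (2 + 4*O) = -6 + 4*O)
U(-96, -129) - Q(179) = 16 - (-6 + 4*179) = 16 - (-6 + 716) = 16 - 1*710 = 16 - 710 = -694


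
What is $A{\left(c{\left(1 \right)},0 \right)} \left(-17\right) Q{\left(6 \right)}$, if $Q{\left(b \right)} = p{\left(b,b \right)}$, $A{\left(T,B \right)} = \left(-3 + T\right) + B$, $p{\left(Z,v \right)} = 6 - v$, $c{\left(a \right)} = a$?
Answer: $0$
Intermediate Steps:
$A{\left(T,B \right)} = -3 + B + T$
$Q{\left(b \right)} = 6 - b$
$A{\left(c{\left(1 \right)},0 \right)} \left(-17\right) Q{\left(6 \right)} = \left(-3 + 0 + 1\right) \left(-17\right) \left(6 - 6\right) = \left(-2\right) \left(-17\right) \left(6 - 6\right) = 34 \cdot 0 = 0$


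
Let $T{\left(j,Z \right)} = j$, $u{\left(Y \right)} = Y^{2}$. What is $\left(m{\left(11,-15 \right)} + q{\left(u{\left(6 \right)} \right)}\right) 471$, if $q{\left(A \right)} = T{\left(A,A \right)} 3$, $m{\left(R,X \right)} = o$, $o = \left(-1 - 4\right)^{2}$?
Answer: $62643$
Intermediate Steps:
$o = 25$ ($o = \left(-5\right)^{2} = 25$)
$m{\left(R,X \right)} = 25$
$q{\left(A \right)} = 3 A$ ($q{\left(A \right)} = A 3 = 3 A$)
$\left(m{\left(11,-15 \right)} + q{\left(u{\left(6 \right)} \right)}\right) 471 = \left(25 + 3 \cdot 6^{2}\right) 471 = \left(25 + 3 \cdot 36\right) 471 = \left(25 + 108\right) 471 = 133 \cdot 471 = 62643$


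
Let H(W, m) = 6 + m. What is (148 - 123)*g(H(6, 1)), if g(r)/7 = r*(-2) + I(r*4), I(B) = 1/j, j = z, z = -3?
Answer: -7525/3 ≈ -2508.3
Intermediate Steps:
j = -3
I(B) = -1/3 (I(B) = 1/(-3) = -1/3)
g(r) = -7/3 - 14*r (g(r) = 7*(r*(-2) - 1/3) = 7*(-2*r - 1/3) = 7*(-1/3 - 2*r) = -7/3 - 14*r)
(148 - 123)*g(H(6, 1)) = (148 - 123)*(-7/3 - 14*(6 + 1)) = 25*(-7/3 - 14*7) = 25*(-7/3 - 98) = 25*(-301/3) = -7525/3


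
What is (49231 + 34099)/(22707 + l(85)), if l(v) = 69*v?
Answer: 41665/14286 ≈ 2.9165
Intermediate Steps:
(49231 + 34099)/(22707 + l(85)) = (49231 + 34099)/(22707 + 69*85) = 83330/(22707 + 5865) = 83330/28572 = 83330*(1/28572) = 41665/14286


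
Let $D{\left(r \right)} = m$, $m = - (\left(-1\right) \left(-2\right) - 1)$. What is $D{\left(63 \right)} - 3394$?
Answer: $-3395$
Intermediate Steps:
$m = -1$ ($m = - (2 - 1) = \left(-1\right) 1 = -1$)
$D{\left(r \right)} = -1$
$D{\left(63 \right)} - 3394 = -1 - 3394 = -3395$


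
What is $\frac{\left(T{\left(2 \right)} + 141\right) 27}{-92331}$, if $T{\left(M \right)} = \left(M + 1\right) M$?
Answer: $- \frac{441}{10259} \approx -0.042987$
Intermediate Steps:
$T{\left(M \right)} = M \left(1 + M\right)$ ($T{\left(M \right)} = \left(1 + M\right) M = M \left(1 + M\right)$)
$\frac{\left(T{\left(2 \right)} + 141\right) 27}{-92331} = \frac{\left(2 \left(1 + 2\right) + 141\right) 27}{-92331} = \left(2 \cdot 3 + 141\right) 27 \left(- \frac{1}{92331}\right) = \left(6 + 141\right) 27 \left(- \frac{1}{92331}\right) = 147 \cdot 27 \left(- \frac{1}{92331}\right) = 3969 \left(- \frac{1}{92331}\right) = - \frac{441}{10259}$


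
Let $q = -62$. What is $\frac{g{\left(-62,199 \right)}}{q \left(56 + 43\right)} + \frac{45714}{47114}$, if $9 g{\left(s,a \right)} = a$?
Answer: $\frac{1257978551}{1301335794} \approx 0.96668$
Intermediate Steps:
$g{\left(s,a \right)} = \frac{a}{9}$
$\frac{g{\left(-62,199 \right)}}{q \left(56 + 43\right)} + \frac{45714}{47114} = \frac{\frac{1}{9} \cdot 199}{\left(-62\right) \left(56 + 43\right)} + \frac{45714}{47114} = \frac{199}{9 \left(\left(-62\right) 99\right)} + 45714 \cdot \frac{1}{47114} = \frac{199}{9 \left(-6138\right)} + \frac{22857}{23557} = \frac{199}{9} \left(- \frac{1}{6138}\right) + \frac{22857}{23557} = - \frac{199}{55242} + \frac{22857}{23557} = \frac{1257978551}{1301335794}$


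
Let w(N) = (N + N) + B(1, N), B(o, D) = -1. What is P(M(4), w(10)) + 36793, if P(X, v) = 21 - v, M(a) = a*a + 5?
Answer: 36795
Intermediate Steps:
M(a) = 5 + a² (M(a) = a² + 5 = 5 + a²)
w(N) = -1 + 2*N (w(N) = (N + N) - 1 = 2*N - 1 = -1 + 2*N)
P(M(4), w(10)) + 36793 = (21 - (-1 + 2*10)) + 36793 = (21 - (-1 + 20)) + 36793 = (21 - 1*19) + 36793 = (21 - 19) + 36793 = 2 + 36793 = 36795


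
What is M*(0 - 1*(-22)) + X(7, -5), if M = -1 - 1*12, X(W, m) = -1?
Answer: -287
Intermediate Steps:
M = -13 (M = -1 - 12 = -13)
M*(0 - 1*(-22)) + X(7, -5) = -13*(0 - 1*(-22)) - 1 = -13*(0 + 22) - 1 = -13*22 - 1 = -286 - 1 = -287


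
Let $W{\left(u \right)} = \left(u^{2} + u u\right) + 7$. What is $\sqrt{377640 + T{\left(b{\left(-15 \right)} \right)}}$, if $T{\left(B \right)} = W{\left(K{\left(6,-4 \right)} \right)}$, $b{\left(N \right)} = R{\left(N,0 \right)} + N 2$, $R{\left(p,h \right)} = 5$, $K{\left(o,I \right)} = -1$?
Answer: $3 \sqrt{41961} \approx 614.53$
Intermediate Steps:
$b{\left(N \right)} = 5 + 2 N$ ($b{\left(N \right)} = 5 + N 2 = 5 + 2 N$)
$W{\left(u \right)} = 7 + 2 u^{2}$ ($W{\left(u \right)} = \left(u^{2} + u^{2}\right) + 7 = 2 u^{2} + 7 = 7 + 2 u^{2}$)
$T{\left(B \right)} = 9$ ($T{\left(B \right)} = 7 + 2 \left(-1\right)^{2} = 7 + 2 \cdot 1 = 7 + 2 = 9$)
$\sqrt{377640 + T{\left(b{\left(-15 \right)} \right)}} = \sqrt{377640 + 9} = \sqrt{377649} = 3 \sqrt{41961}$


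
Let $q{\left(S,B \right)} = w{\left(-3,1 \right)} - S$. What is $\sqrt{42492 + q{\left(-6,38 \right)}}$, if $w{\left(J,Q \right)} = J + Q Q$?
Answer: $16 \sqrt{166} \approx 206.15$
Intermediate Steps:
$w{\left(J,Q \right)} = J + Q^{2}$
$q{\left(S,B \right)} = -2 - S$ ($q{\left(S,B \right)} = \left(-3 + 1^{2}\right) - S = \left(-3 + 1\right) - S = -2 - S$)
$\sqrt{42492 + q{\left(-6,38 \right)}} = \sqrt{42492 - -4} = \sqrt{42492 + \left(-2 + 6\right)} = \sqrt{42492 + 4} = \sqrt{42496} = 16 \sqrt{166}$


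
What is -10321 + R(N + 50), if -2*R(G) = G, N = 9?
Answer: -20701/2 ≈ -10351.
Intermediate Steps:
R(G) = -G/2
-10321 + R(N + 50) = -10321 - (9 + 50)/2 = -10321 - ½*59 = -10321 - 59/2 = -20701/2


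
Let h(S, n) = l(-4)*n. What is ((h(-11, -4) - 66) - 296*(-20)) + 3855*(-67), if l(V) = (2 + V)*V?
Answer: -252463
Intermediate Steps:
l(V) = V*(2 + V)
h(S, n) = 8*n (h(S, n) = (-4*(2 - 4))*n = (-4*(-2))*n = 8*n)
((h(-11, -4) - 66) - 296*(-20)) + 3855*(-67) = ((8*(-4) - 66) - 296*(-20)) + 3855*(-67) = ((-32 - 66) + 5920) - 258285 = (-98 + 5920) - 258285 = 5822 - 258285 = -252463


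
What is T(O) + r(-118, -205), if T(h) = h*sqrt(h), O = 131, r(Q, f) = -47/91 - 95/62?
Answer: -11559/5642 + 131*sqrt(131) ≈ 1497.3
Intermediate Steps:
r(Q, f) = -11559/5642 (r(Q, f) = -47*1/91 - 95*1/62 = -47/91 - 95/62 = -11559/5642)
T(h) = h**(3/2)
T(O) + r(-118, -205) = 131**(3/2) - 11559/5642 = 131*sqrt(131) - 11559/5642 = -11559/5642 + 131*sqrt(131)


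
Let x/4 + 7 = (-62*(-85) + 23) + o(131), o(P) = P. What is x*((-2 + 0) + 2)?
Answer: 0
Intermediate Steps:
x = 21668 (x = -28 + 4*((-62*(-85) + 23) + 131) = -28 + 4*((5270 + 23) + 131) = -28 + 4*(5293 + 131) = -28 + 4*5424 = -28 + 21696 = 21668)
x*((-2 + 0) + 2) = 21668*((-2 + 0) + 2) = 21668*(-2 + 2) = 21668*0 = 0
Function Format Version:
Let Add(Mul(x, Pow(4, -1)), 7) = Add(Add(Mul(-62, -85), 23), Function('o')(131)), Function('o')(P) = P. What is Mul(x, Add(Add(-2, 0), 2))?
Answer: 0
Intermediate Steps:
x = 21668 (x = Add(-28, Mul(4, Add(Add(Mul(-62, -85), 23), 131))) = Add(-28, Mul(4, Add(Add(5270, 23), 131))) = Add(-28, Mul(4, Add(5293, 131))) = Add(-28, Mul(4, 5424)) = Add(-28, 21696) = 21668)
Mul(x, Add(Add(-2, 0), 2)) = Mul(21668, Add(Add(-2, 0), 2)) = Mul(21668, Add(-2, 2)) = Mul(21668, 0) = 0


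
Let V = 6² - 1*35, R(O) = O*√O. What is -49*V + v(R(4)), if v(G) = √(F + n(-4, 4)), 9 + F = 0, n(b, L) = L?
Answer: -49 + I*√5 ≈ -49.0 + 2.2361*I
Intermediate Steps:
F = -9 (F = -9 + 0 = -9)
R(O) = O^(3/2)
V = 1 (V = 36 - 35 = 1)
v(G) = I*√5 (v(G) = √(-9 + 4) = √(-5) = I*√5)
-49*V + v(R(4)) = -49*1 + I*√5 = -49 + I*√5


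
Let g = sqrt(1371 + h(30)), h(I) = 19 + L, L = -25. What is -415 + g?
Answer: -415 + sqrt(1365) ≈ -378.05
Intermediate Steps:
h(I) = -6 (h(I) = 19 - 25 = -6)
g = sqrt(1365) (g = sqrt(1371 - 6) = sqrt(1365) ≈ 36.946)
-415 + g = -415 + sqrt(1365)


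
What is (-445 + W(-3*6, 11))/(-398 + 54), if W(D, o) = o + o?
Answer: 423/344 ≈ 1.2297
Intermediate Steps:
W(D, o) = 2*o
(-445 + W(-3*6, 11))/(-398 + 54) = (-445 + 2*11)/(-398 + 54) = (-445 + 22)/(-344) = -423*(-1/344) = 423/344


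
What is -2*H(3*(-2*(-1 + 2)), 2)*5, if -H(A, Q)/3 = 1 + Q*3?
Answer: 210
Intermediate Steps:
H(A, Q) = -3 - 9*Q (H(A, Q) = -3*(1 + Q*3) = -3*(1 + 3*Q) = -3 - 9*Q)
-2*H(3*(-2*(-1 + 2)), 2)*5 = -2*(-3 - 9*2)*5 = -2*(-3 - 18)*5 = -2*(-21)*5 = 42*5 = 210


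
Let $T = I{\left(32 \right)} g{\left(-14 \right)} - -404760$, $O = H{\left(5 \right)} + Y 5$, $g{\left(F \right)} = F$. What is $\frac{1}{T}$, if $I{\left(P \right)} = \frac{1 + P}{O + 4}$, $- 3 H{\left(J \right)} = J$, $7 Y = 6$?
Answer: $\frac{139}{56251938} \approx 2.471 \cdot 10^{-6}$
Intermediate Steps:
$Y = \frac{6}{7}$ ($Y = \frac{1}{7} \cdot 6 = \frac{6}{7} \approx 0.85714$)
$H{\left(J \right)} = - \frac{J}{3}$
$O = \frac{55}{21}$ ($O = \left(- \frac{1}{3}\right) 5 + \frac{6}{7} \cdot 5 = - \frac{5}{3} + \frac{30}{7} = \frac{55}{21} \approx 2.619$)
$I{\left(P \right)} = \frac{21}{139} + \frac{21 P}{139}$ ($I{\left(P \right)} = \frac{1 + P}{\frac{55}{21} + 4} = \frac{1 + P}{\frac{139}{21}} = \left(1 + P\right) \frac{21}{139} = \frac{21}{139} + \frac{21 P}{139}$)
$T = \frac{56251938}{139}$ ($T = \left(\frac{21}{139} + \frac{21}{139} \cdot 32\right) \left(-14\right) - -404760 = \left(\frac{21}{139} + \frac{672}{139}\right) \left(-14\right) + 404760 = \frac{693}{139} \left(-14\right) + 404760 = - \frac{9702}{139} + 404760 = \frac{56251938}{139} \approx 4.0469 \cdot 10^{5}$)
$\frac{1}{T} = \frac{1}{\frac{56251938}{139}} = \frac{139}{56251938}$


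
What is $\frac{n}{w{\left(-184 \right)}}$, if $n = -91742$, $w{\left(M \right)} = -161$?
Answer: $\frac{13106}{23} \approx 569.83$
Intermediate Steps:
$\frac{n}{w{\left(-184 \right)}} = - \frac{91742}{-161} = \left(-91742\right) \left(- \frac{1}{161}\right) = \frac{13106}{23}$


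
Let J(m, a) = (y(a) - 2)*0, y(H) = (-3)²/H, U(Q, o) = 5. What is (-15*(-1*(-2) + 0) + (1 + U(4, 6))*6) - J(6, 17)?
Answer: 6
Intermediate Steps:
y(H) = 9/H
J(m, a) = 0 (J(m, a) = (9/a - 2)*0 = (-2 + 9/a)*0 = 0)
(-15*(-1*(-2) + 0) + (1 + U(4, 6))*6) - J(6, 17) = (-15*(-1*(-2) + 0) + (1 + 5)*6) - 1*0 = (-15*(2 + 0) + 6*6) + 0 = (-15*2 + 36) + 0 = (-30 + 36) + 0 = 6 + 0 = 6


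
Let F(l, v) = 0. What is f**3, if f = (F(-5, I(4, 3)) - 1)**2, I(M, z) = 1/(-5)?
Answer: 1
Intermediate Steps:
I(M, z) = -1/5
f = 1 (f = (0 - 1)**2 = (-1)**2 = 1)
f**3 = 1**3 = 1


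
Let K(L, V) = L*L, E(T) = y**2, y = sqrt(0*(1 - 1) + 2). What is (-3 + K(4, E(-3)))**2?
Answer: 169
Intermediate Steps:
y = sqrt(2) (y = sqrt(0*0 + 2) = sqrt(0 + 2) = sqrt(2) ≈ 1.4142)
E(T) = 2 (E(T) = (sqrt(2))**2 = 2)
K(L, V) = L**2
(-3 + K(4, E(-3)))**2 = (-3 + 4**2)**2 = (-3 + 16)**2 = 13**2 = 169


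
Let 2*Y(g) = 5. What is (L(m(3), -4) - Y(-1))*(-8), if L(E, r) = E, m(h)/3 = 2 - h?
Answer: 44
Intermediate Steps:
Y(g) = 5/2 (Y(g) = (½)*5 = 5/2)
m(h) = 6 - 3*h (m(h) = 3*(2 - h) = 6 - 3*h)
(L(m(3), -4) - Y(-1))*(-8) = ((6 - 3*3) - 1*5/2)*(-8) = ((6 - 9) - 5/2)*(-8) = (-3 - 5/2)*(-8) = -11/2*(-8) = 44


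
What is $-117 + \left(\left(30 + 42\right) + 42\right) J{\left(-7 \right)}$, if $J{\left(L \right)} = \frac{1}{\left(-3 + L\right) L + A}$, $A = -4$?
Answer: $- \frac{1268}{11} \approx -115.27$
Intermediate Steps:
$J{\left(L \right)} = \frac{1}{-4 + L \left(-3 + L\right)}$ ($J{\left(L \right)} = \frac{1}{\left(-3 + L\right) L - 4} = \frac{1}{L \left(-3 + L\right) - 4} = \frac{1}{-4 + L \left(-3 + L\right)}$)
$-117 + \left(\left(30 + 42\right) + 42\right) J{\left(-7 \right)} = -117 + \frac{\left(30 + 42\right) + 42}{-4 + \left(-7\right)^{2} - -21} = -117 + \frac{72 + 42}{-4 + 49 + 21} = -117 + \frac{114}{66} = -117 + 114 \cdot \frac{1}{66} = -117 + \frac{19}{11} = - \frac{1268}{11}$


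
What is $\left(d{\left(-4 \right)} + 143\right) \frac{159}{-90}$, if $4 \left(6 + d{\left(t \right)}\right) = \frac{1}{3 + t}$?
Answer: $- \frac{28991}{120} \approx -241.59$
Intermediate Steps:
$d{\left(t \right)} = -6 + \frac{1}{4 \left(3 + t\right)}$
$\left(d{\left(-4 \right)} + 143\right) \frac{159}{-90} = \left(\frac{-71 - -96}{4 \left(3 - 4\right)} + 143\right) \frac{159}{-90} = \left(\frac{-71 + 96}{4 \left(-1\right)} + 143\right) 159 \left(- \frac{1}{90}\right) = \left(\frac{1}{4} \left(-1\right) 25 + 143\right) \left(- \frac{53}{30}\right) = \left(- \frac{25}{4} + 143\right) \left(- \frac{53}{30}\right) = \frac{547}{4} \left(- \frac{53}{30}\right) = - \frac{28991}{120}$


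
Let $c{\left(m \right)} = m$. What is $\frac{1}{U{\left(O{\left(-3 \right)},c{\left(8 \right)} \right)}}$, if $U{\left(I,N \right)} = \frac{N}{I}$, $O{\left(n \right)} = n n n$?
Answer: $- \frac{27}{8} \approx -3.375$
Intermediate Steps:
$O{\left(n \right)} = n^{3}$ ($O{\left(n \right)} = n^{2} n = n^{3}$)
$\frac{1}{U{\left(O{\left(-3 \right)},c{\left(8 \right)} \right)}} = \frac{1}{8 \frac{1}{\left(-3\right)^{3}}} = \frac{1}{8 \frac{1}{-27}} = \frac{1}{8 \left(- \frac{1}{27}\right)} = \frac{1}{- \frac{8}{27}} = - \frac{27}{8}$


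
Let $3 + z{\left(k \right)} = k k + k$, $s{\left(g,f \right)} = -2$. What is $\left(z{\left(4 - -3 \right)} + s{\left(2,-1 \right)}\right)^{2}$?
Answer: $2601$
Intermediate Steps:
$z{\left(k \right)} = -3 + k + k^{2}$ ($z{\left(k \right)} = -3 + \left(k k + k\right) = -3 + \left(k^{2} + k\right) = -3 + \left(k + k^{2}\right) = -3 + k + k^{2}$)
$\left(z{\left(4 - -3 \right)} + s{\left(2,-1 \right)}\right)^{2} = \left(\left(-3 + \left(4 - -3\right) + \left(4 - -3\right)^{2}\right) - 2\right)^{2} = \left(\left(-3 + \left(4 + 3\right) + \left(4 + 3\right)^{2}\right) - 2\right)^{2} = \left(\left(-3 + 7 + 7^{2}\right) - 2\right)^{2} = \left(\left(-3 + 7 + 49\right) - 2\right)^{2} = \left(53 - 2\right)^{2} = 51^{2} = 2601$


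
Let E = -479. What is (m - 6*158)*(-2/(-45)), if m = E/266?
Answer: -252647/5985 ≈ -42.213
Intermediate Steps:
m = -479/266 ≈ -1.8008
(m - 6*158)*(-2/(-45)) = (-479/266 - 6*158)*(-2/(-45)) = (-479/266 - 1*948)*(-2*(-1/45)) = (-479/266 - 948)*(2/45) = -252647/266*2/45 = -252647/5985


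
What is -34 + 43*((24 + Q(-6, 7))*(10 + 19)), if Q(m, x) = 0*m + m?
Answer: 22412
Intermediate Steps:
Q(m, x) = m (Q(m, x) = 0 + m = m)
-34 + 43*((24 + Q(-6, 7))*(10 + 19)) = -34 + 43*((24 - 6)*(10 + 19)) = -34 + 43*(18*29) = -34 + 43*522 = -34 + 22446 = 22412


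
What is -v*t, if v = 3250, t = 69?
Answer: -224250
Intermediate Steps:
-v*t = -3250*69 = -1*224250 = -224250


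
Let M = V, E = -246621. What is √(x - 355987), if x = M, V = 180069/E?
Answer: 2*I*√601440455668431/82207 ≈ 596.65*I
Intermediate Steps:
V = -60023/82207 (V = 180069/(-246621) = 180069*(-1/246621) = -60023/82207 ≈ -0.73014)
M = -60023/82207 ≈ -0.73014
x = -60023/82207 ≈ -0.73014
√(x - 355987) = √(-60023/82207 - 355987) = √(-29264683332/82207) = 2*I*√601440455668431/82207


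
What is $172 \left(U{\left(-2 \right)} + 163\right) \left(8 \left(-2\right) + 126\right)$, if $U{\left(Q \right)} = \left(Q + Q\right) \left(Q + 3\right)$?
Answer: $3008280$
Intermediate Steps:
$U{\left(Q \right)} = 2 Q \left(3 + Q\right)$
$172 \left(U{\left(-2 \right)} + 163\right) \left(8 \left(-2\right) + 126\right) = 172 \left(2 \left(-2\right) \left(3 - 2\right) + 163\right) \left(8 \left(-2\right) + 126\right) = 172 \left(2 \left(-2\right) 1 + 163\right) \left(-16 + 126\right) = 172 \left(-4 + 163\right) 110 = 172 \cdot 159 \cdot 110 = 172 \cdot 17490 = 3008280$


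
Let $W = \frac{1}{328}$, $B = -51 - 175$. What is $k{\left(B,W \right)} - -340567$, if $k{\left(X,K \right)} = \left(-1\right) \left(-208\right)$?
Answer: $340775$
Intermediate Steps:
$B = -226$
$W = \frac{1}{328} \approx 0.0030488$
$k{\left(X,K \right)} = 208$
$k{\left(B,W \right)} - -340567 = 208 - -340567 = 208 + 340567 = 340775$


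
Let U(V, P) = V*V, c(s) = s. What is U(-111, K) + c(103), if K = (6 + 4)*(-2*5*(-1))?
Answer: 12424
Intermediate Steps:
K = 100 (K = 10*(-10*(-1)) = 10*10 = 100)
U(V, P) = V²
U(-111, K) + c(103) = (-111)² + 103 = 12321 + 103 = 12424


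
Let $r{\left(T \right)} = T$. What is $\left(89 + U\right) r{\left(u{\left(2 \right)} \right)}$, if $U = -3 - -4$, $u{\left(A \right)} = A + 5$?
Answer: $630$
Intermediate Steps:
$u{\left(A \right)} = 5 + A$
$U = 1$ ($U = -3 + 4 = 1$)
$\left(89 + U\right) r{\left(u{\left(2 \right)} \right)} = \left(89 + 1\right) \left(5 + 2\right) = 90 \cdot 7 = 630$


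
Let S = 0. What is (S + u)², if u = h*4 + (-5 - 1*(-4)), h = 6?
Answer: 529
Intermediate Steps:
u = 23 (u = 6*4 + (-5 - 1*(-4)) = 24 + (-5 + 4) = 24 - 1 = 23)
(S + u)² = (0 + 23)² = 23² = 529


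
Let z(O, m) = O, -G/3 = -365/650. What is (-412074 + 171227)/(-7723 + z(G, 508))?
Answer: 31310110/1003771 ≈ 31.192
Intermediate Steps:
G = 219/130 (G = -(-1095)/650 = -3*(-73/130) = 219/130 ≈ 1.6846)
(-412074 + 171227)/(-7723 + z(G, 508)) = (-412074 + 171227)/(-7723 + 219/130) = -240847/(-1003771/130) = -240847*(-130/1003771) = 31310110/1003771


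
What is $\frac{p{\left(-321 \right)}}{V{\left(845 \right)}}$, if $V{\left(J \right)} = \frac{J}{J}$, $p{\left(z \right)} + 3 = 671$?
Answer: $668$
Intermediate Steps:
$p{\left(z \right)} = 668$ ($p{\left(z \right)} = -3 + 671 = 668$)
$V{\left(J \right)} = 1$
$\frac{p{\left(-321 \right)}}{V{\left(845 \right)}} = \frac{668}{1} = 668 \cdot 1 = 668$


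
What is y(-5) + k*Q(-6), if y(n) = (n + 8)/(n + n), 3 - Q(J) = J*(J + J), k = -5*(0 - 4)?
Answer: -13803/10 ≈ -1380.3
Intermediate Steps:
k = 20 (k = -5*(-4) = 20)
Q(J) = 3 - 2*J² (Q(J) = 3 - J*(J + J) = 3 - J*2*J = 3 - 2*J²)
y(n) = (8 + n)/(2*n) (y(n) = (8 + n)/((2*n)) = (8 + n)*(1/(2*n)) = (8 + n)/(2*n))
y(-5) + k*Q(-6) = (½)*(8 - 5)/(-5) + 20*(3 - 2*(-6)²) = (½)*(-⅕)*3 + 20*(3 - 2*36) = -3/10 + 20*(3 - 72) = -3/10 + 20*(-69) = -3/10 - 1380 = -13803/10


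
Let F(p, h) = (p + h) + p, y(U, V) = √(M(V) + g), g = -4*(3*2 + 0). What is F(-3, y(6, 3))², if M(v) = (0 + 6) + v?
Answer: (6 - I*√15)² ≈ 21.0 - 46.476*I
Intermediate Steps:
g = -24 (g = -4*(6 + 0) = -4*6 = -24)
M(v) = 6 + v
y(U, V) = √(-18 + V) (y(U, V) = √((6 + V) - 24) = √(-18 + V))
F(p, h) = h + 2*p (F(p, h) = (h + p) + p = h + 2*p)
F(-3, y(6, 3))² = (√(-18 + 3) + 2*(-3))² = (√(-15) - 6)² = (I*√15 - 6)² = (-6 + I*√15)²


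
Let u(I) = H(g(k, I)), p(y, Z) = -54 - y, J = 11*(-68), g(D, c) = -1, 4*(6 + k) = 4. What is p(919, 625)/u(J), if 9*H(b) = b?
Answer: 8757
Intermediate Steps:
k = -5 (k = -6 + (¼)*4 = -6 + 1 = -5)
H(b) = b/9
J = -748
u(I) = -⅑ (u(I) = (⅑)*(-1) = -⅑)
p(919, 625)/u(J) = (-54 - 1*919)/(-⅑) = (-54 - 919)*(-9) = -973*(-9) = 8757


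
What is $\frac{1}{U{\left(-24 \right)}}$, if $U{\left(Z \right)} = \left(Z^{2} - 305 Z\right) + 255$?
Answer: $\frac{1}{8151} \approx 0.00012268$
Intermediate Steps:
$U{\left(Z \right)} = 255 + Z^{2} - 305 Z$
$\frac{1}{U{\left(-24 \right)}} = \frac{1}{255 + \left(-24\right)^{2} - -7320} = \frac{1}{255 + 576 + 7320} = \frac{1}{8151}$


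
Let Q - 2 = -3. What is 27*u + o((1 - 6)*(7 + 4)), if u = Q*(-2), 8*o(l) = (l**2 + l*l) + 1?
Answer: 6483/8 ≈ 810.38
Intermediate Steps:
Q = -1 (Q = 2 - 3 = -1)
o(l) = 1/8 + l**2/4 (o(l) = ((l**2 + l*l) + 1)/8 = ((l**2 + l**2) + 1)/8 = (2*l**2 + 1)/8 = (1 + 2*l**2)/8 = 1/8 + l**2/4)
u = 2 (u = -1*(-2) = 2)
27*u + o((1 - 6)*(7 + 4)) = 27*2 + (1/8 + ((1 - 6)*(7 + 4))**2/4) = 54 + (1/8 + (-5*11)**2/4) = 54 + (1/8 + (1/4)*(-55)**2) = 54 + (1/8 + (1/4)*3025) = 54 + (1/8 + 3025/4) = 54 + 6051/8 = 6483/8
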